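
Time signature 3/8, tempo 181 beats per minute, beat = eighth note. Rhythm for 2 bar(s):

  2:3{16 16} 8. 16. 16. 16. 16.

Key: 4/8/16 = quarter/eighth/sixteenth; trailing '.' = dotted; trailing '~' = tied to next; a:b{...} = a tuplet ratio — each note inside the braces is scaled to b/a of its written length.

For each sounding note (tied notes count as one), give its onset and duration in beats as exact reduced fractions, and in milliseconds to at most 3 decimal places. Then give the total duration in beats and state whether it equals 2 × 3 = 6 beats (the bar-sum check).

1) 0.0ms=0b +248.619ms=3/4b
2) 248.619ms=3/4b +248.619ms=3/4b
3) 497.238ms=3/2b +497.238ms=3/2b
4) 994.475ms=3b +248.619ms=3/4b
5) 1243.094ms=15/4b +248.619ms=3/4b
6) 1491.713ms=9/2b +248.619ms=3/4b
7) 1740.331ms=21/4b +248.619ms=3/4b
Σ=6b of 6 (181bpm 3/8) — PASS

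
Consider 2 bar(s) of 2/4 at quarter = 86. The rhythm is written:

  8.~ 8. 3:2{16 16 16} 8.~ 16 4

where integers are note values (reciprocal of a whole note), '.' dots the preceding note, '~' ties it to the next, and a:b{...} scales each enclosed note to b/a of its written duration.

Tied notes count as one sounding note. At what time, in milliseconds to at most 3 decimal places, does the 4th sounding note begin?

note 4 onset = 11/6b = 1279.07ms

1. 0.0ms @ 0 + 1046.512ms (3/2)
2. 1046.512ms @ 3/2 + 116.279ms (1/6)
3. 1162.791ms @ 5/3 + 116.279ms (1/6)
4. 1279.07ms @ 11/6 + 116.279ms (1/6)
5. 1395.349ms @ 2 + 697.674ms (1)
6. 2093.023ms @ 3 + 697.674ms (1)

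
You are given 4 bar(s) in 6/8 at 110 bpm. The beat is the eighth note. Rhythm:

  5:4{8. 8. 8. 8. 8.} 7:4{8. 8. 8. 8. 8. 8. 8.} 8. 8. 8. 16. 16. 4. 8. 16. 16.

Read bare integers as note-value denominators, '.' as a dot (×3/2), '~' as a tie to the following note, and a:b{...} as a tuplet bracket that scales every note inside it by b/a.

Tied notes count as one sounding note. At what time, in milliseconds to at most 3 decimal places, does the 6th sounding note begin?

1. 0.0ms @ 0 + 654.545ms (6/5)
2. 654.545ms @ 6/5 + 654.545ms (6/5)
3. 1309.091ms @ 12/5 + 654.545ms (6/5)
4. 1963.636ms @ 18/5 + 654.545ms (6/5)
5. 2618.182ms @ 24/5 + 654.545ms (6/5)
6. 3272.727ms @ 6 + 467.532ms (6/7)
7. 3740.26ms @ 48/7 + 467.532ms (6/7)
8. 4207.792ms @ 54/7 + 467.532ms (6/7)
9. 4675.325ms @ 60/7 + 467.532ms (6/7)
10. 5142.857ms @ 66/7 + 467.532ms (6/7)
11. 5610.39ms @ 72/7 + 467.532ms (6/7)
12. 6077.922ms @ 78/7 + 467.532ms (6/7)
13. 6545.455ms @ 12 + 818.182ms (3/2)
14. 7363.636ms @ 27/2 + 818.182ms (3/2)
15. 8181.818ms @ 15 + 818.182ms (3/2)
16. 9000.0ms @ 33/2 + 409.091ms (3/4)
17. 9409.091ms @ 69/4 + 409.091ms (3/4)
18. 9818.182ms @ 18 + 1636.364ms (3)
19. 11454.545ms @ 21 + 818.182ms (3/2)
20. 12272.727ms @ 45/2 + 409.091ms (3/4)
21. 12681.818ms @ 93/4 + 409.091ms (3/4)

note 6 onset = 6b = 3272.727ms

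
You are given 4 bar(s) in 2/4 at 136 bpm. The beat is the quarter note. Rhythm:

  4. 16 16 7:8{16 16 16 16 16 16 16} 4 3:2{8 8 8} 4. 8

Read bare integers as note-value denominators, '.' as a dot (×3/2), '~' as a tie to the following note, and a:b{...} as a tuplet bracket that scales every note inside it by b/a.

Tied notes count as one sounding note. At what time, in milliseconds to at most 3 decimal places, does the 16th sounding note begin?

note 16 onset = 15/2b = 3308.824ms

1. 0.0ms @ 0 + 661.765ms (3/2)
2. 661.765ms @ 3/2 + 110.294ms (1/4)
3. 772.059ms @ 7/4 + 110.294ms (1/4)
4. 882.353ms @ 2 + 126.05ms (2/7)
5. 1008.403ms @ 16/7 + 126.05ms (2/7)
6. 1134.454ms @ 18/7 + 126.05ms (2/7)
7. 1260.504ms @ 20/7 + 126.05ms (2/7)
8. 1386.555ms @ 22/7 + 126.05ms (2/7)
9. 1512.605ms @ 24/7 + 126.05ms (2/7)
10. 1638.655ms @ 26/7 + 126.05ms (2/7)
11. 1764.706ms @ 4 + 441.176ms (1)
12. 2205.882ms @ 5 + 147.059ms (1/3)
13. 2352.941ms @ 16/3 + 147.059ms (1/3)
14. 2500.0ms @ 17/3 + 147.059ms (1/3)
15. 2647.059ms @ 6 + 661.765ms (3/2)
16. 3308.824ms @ 15/2 + 220.588ms (1/2)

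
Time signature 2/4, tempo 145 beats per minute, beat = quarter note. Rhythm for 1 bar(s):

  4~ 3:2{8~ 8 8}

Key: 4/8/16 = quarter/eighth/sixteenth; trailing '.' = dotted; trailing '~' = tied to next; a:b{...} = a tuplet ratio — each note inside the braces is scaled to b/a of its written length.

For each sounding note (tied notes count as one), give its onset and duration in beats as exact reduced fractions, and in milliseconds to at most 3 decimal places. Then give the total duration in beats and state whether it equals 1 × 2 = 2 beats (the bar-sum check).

1) 0.0ms=0b +689.655ms=5/3b
2) 689.655ms=5/3b +137.931ms=1/3b
Σ=2b of 2 (145bpm 2/4) — PASS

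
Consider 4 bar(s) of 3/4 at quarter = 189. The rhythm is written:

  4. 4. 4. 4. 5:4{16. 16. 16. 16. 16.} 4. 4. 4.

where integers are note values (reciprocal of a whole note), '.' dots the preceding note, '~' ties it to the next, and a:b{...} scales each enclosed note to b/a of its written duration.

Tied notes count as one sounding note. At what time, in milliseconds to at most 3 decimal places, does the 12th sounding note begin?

1. 0.0ms @ 0 + 476.19ms (3/2)
2. 476.19ms @ 3/2 + 476.19ms (3/2)
3. 952.381ms @ 3 + 476.19ms (3/2)
4. 1428.571ms @ 9/2 + 476.19ms (3/2)
5. 1904.762ms @ 6 + 95.238ms (3/10)
6. 2000.0ms @ 63/10 + 95.238ms (3/10)
7. 2095.238ms @ 33/5 + 95.238ms (3/10)
8. 2190.476ms @ 69/10 + 95.238ms (3/10)
9. 2285.714ms @ 36/5 + 95.238ms (3/10)
10. 2380.952ms @ 15/2 + 476.19ms (3/2)
11. 2857.143ms @ 9 + 476.19ms (3/2)
12. 3333.333ms @ 21/2 + 476.19ms (3/2)

note 12 onset = 21/2b = 3333.333ms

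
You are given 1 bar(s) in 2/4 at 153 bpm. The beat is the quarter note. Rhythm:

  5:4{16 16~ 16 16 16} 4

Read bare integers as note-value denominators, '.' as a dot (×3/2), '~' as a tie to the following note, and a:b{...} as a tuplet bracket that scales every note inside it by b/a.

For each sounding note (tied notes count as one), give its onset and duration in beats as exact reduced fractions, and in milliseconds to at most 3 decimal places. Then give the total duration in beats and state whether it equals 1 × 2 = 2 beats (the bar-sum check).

1) 0.0ms=0b +78.431ms=1/5b
2) 78.431ms=1/5b +156.863ms=2/5b
3) 235.294ms=3/5b +78.431ms=1/5b
4) 313.725ms=4/5b +78.431ms=1/5b
5) 392.157ms=1b +392.157ms=1b
Σ=2b of 2 (153bpm 2/4) — PASS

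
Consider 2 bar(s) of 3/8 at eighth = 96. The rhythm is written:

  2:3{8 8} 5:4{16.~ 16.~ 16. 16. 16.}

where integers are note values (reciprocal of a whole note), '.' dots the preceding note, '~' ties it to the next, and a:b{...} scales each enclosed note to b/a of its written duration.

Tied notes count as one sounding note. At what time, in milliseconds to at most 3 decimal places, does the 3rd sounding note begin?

note 3 onset = 3b = 1875.0ms

1. 0.0ms @ 0 + 937.5ms (3/2)
2. 937.5ms @ 3/2 + 937.5ms (3/2)
3. 1875.0ms @ 3 + 1125.0ms (9/5)
4. 3000.0ms @ 24/5 + 375.0ms (3/5)
5. 3375.0ms @ 27/5 + 375.0ms (3/5)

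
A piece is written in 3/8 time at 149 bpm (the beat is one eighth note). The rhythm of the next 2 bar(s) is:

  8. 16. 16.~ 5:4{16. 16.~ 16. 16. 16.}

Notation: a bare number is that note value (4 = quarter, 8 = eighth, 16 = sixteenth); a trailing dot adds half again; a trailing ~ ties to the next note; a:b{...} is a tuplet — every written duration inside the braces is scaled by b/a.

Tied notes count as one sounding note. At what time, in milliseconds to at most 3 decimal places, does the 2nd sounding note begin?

note 2 onset = 3/2b = 604.027ms

1. 0.0ms @ 0 + 604.027ms (3/2)
2. 604.027ms @ 3/2 + 302.013ms (3/4)
3. 906.04ms @ 9/4 + 543.624ms (27/20)
4. 1449.664ms @ 18/5 + 483.221ms (6/5)
5. 1932.886ms @ 24/5 + 241.611ms (3/5)
6. 2174.497ms @ 27/5 + 241.611ms (3/5)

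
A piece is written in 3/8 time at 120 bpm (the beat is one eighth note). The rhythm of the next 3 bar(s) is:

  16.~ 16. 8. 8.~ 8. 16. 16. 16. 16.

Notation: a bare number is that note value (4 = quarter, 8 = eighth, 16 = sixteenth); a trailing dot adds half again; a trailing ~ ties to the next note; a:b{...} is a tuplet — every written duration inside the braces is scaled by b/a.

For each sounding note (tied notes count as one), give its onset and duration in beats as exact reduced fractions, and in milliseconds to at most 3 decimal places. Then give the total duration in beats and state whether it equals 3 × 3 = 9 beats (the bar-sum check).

1) 0.0ms=0b +750.0ms=3/2b
2) 750.0ms=3/2b +750.0ms=3/2b
3) 1500.0ms=3b +1500.0ms=3b
4) 3000.0ms=6b +375.0ms=3/4b
5) 3375.0ms=27/4b +375.0ms=3/4b
6) 3750.0ms=15/2b +375.0ms=3/4b
7) 4125.0ms=33/4b +375.0ms=3/4b
Σ=9b of 9 (120bpm 3/8) — PASS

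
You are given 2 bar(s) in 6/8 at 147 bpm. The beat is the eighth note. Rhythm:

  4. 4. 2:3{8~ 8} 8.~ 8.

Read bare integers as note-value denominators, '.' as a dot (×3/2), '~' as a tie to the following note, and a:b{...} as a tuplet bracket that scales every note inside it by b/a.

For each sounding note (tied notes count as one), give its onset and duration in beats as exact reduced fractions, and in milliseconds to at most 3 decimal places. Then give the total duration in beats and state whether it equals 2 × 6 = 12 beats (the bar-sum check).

1) 0.0ms=0b +1224.49ms=3b
2) 1224.49ms=3b +1224.49ms=3b
3) 2448.98ms=6b +1224.49ms=3b
4) 3673.469ms=9b +1224.49ms=3b
Σ=12b of 12 (147bpm 6/8) — PASS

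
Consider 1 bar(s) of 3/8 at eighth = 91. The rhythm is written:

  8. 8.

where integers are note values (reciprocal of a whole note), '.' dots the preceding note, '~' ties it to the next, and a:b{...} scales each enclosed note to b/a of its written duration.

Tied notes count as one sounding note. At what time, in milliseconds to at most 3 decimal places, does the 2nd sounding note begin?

note 2 onset = 3/2b = 989.011ms

1. 0.0ms @ 0 + 989.011ms (3/2)
2. 989.011ms @ 3/2 + 989.011ms (3/2)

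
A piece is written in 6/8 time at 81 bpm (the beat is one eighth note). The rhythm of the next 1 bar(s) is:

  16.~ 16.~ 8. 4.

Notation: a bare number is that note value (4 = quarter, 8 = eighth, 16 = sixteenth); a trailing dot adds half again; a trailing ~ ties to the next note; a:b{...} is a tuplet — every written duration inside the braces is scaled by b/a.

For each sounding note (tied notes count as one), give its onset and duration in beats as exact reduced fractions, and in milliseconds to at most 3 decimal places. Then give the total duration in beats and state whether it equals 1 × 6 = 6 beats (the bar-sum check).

1) 0.0ms=0b +2222.222ms=3b
2) 2222.222ms=3b +2222.222ms=3b
Σ=6b of 6 (81bpm 6/8) — PASS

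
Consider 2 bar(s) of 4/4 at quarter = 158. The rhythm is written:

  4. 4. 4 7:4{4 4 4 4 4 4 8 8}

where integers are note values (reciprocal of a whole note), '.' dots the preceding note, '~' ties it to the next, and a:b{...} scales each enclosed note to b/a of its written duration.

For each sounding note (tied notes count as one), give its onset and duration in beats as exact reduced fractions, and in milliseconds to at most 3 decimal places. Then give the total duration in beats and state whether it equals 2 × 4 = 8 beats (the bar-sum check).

1) 0.0ms=0b +569.62ms=3/2b
2) 569.62ms=3/2b +569.62ms=3/2b
3) 1139.241ms=3b +379.747ms=1b
4) 1518.987ms=4b +216.998ms=4/7b
5) 1735.986ms=32/7b +216.998ms=4/7b
6) 1952.984ms=36/7b +216.998ms=4/7b
7) 2169.982ms=40/7b +216.998ms=4/7b
8) 2386.98ms=44/7b +216.998ms=4/7b
9) 2603.978ms=48/7b +216.998ms=4/7b
10) 2820.976ms=52/7b +108.499ms=2/7b
11) 2929.476ms=54/7b +108.499ms=2/7b
Σ=8b of 8 (158bpm 4/4) — PASS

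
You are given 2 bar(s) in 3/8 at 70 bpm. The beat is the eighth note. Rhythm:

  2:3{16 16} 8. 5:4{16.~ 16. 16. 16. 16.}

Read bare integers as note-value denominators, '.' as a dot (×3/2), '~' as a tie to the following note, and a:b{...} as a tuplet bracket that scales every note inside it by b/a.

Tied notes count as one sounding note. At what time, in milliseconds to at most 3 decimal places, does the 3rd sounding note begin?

note 3 onset = 3/2b = 1285.714ms

1. 0.0ms @ 0 + 642.857ms (3/4)
2. 642.857ms @ 3/4 + 642.857ms (3/4)
3. 1285.714ms @ 3/2 + 1285.714ms (3/2)
4. 2571.429ms @ 3 + 1028.571ms (6/5)
5. 3600.0ms @ 21/5 + 514.286ms (3/5)
6. 4114.286ms @ 24/5 + 514.286ms (3/5)
7. 4628.571ms @ 27/5 + 514.286ms (3/5)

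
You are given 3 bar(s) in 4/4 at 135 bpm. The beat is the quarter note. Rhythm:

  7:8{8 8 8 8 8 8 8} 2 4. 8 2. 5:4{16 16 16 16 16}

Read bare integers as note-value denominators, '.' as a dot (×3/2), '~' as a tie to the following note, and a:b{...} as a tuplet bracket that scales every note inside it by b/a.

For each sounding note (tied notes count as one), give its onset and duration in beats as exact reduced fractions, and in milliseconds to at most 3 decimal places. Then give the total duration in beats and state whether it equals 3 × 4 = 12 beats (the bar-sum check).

1) 0.0ms=0b +253.968ms=4/7b
2) 253.968ms=4/7b +253.968ms=4/7b
3) 507.937ms=8/7b +253.968ms=4/7b
4) 761.905ms=12/7b +253.968ms=4/7b
5) 1015.873ms=16/7b +253.968ms=4/7b
6) 1269.841ms=20/7b +253.968ms=4/7b
7) 1523.81ms=24/7b +253.968ms=4/7b
8) 1777.778ms=4b +888.889ms=2b
9) 2666.667ms=6b +666.667ms=3/2b
10) 3333.333ms=15/2b +222.222ms=1/2b
11) 3555.556ms=8b +1333.333ms=3b
12) 4888.889ms=11b +88.889ms=1/5b
13) 4977.778ms=56/5b +88.889ms=1/5b
14) 5066.667ms=57/5b +88.889ms=1/5b
15) 5155.556ms=58/5b +88.889ms=1/5b
16) 5244.444ms=59/5b +88.889ms=1/5b
Σ=12b of 12 (135bpm 4/4) — PASS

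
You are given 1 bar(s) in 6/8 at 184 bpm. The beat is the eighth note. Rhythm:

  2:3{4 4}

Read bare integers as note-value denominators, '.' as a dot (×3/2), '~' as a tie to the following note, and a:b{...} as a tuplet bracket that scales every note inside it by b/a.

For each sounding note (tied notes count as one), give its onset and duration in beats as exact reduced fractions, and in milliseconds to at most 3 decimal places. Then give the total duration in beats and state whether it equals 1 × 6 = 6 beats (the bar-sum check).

1) 0.0ms=0b +978.261ms=3b
2) 978.261ms=3b +978.261ms=3b
Σ=6b of 6 (184bpm 6/8) — PASS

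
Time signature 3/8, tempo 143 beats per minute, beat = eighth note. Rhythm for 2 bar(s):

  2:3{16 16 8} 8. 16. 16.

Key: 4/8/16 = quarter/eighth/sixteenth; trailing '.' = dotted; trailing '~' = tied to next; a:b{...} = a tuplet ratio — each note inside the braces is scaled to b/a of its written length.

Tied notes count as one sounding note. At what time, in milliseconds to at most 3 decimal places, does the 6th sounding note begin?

1. 0.0ms @ 0 + 314.685ms (3/4)
2. 314.685ms @ 3/4 + 314.685ms (3/4)
3. 629.371ms @ 3/2 + 629.371ms (3/2)
4. 1258.741ms @ 3 + 629.371ms (3/2)
5. 1888.112ms @ 9/2 + 314.685ms (3/4)
6. 2202.797ms @ 21/4 + 314.685ms (3/4)

note 6 onset = 21/4b = 2202.797ms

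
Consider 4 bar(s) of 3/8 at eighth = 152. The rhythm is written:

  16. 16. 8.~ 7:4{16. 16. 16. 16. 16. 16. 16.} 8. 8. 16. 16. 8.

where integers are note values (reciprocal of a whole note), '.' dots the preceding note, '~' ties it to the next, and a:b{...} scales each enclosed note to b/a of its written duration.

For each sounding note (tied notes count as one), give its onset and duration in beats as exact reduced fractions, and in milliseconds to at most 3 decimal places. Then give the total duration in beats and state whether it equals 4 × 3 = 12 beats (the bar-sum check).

1) 0.0ms=0b +296.053ms=3/4b
2) 296.053ms=3/4b +296.053ms=3/4b
3) 592.105ms=3/2b +761.278ms=27/14b
4) 1353.383ms=24/7b +169.173ms=3/7b
5) 1522.556ms=27/7b +169.173ms=3/7b
6) 1691.729ms=30/7b +169.173ms=3/7b
7) 1860.902ms=33/7b +169.173ms=3/7b
8) 2030.075ms=36/7b +169.173ms=3/7b
9) 2199.248ms=39/7b +169.173ms=3/7b
10) 2368.421ms=6b +592.105ms=3/2b
11) 2960.526ms=15/2b +592.105ms=3/2b
12) 3552.632ms=9b +296.053ms=3/4b
13) 3848.684ms=39/4b +296.053ms=3/4b
14) 4144.737ms=21/2b +592.105ms=3/2b
Σ=12b of 12 (152bpm 3/8) — PASS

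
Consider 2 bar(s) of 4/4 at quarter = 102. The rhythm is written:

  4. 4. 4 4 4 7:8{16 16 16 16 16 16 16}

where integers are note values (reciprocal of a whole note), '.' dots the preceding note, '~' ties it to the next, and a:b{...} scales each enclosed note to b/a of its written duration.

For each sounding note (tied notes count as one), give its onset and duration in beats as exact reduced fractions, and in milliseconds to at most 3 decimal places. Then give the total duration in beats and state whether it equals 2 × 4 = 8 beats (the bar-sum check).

1) 0.0ms=0b +882.353ms=3/2b
2) 882.353ms=3/2b +882.353ms=3/2b
3) 1764.706ms=3b +588.235ms=1b
4) 2352.941ms=4b +588.235ms=1b
5) 2941.176ms=5b +588.235ms=1b
6) 3529.412ms=6b +168.067ms=2/7b
7) 3697.479ms=44/7b +168.067ms=2/7b
8) 3865.546ms=46/7b +168.067ms=2/7b
9) 4033.613ms=48/7b +168.067ms=2/7b
10) 4201.681ms=50/7b +168.067ms=2/7b
11) 4369.748ms=52/7b +168.067ms=2/7b
12) 4537.815ms=54/7b +168.067ms=2/7b
Σ=8b of 8 (102bpm 4/4) — PASS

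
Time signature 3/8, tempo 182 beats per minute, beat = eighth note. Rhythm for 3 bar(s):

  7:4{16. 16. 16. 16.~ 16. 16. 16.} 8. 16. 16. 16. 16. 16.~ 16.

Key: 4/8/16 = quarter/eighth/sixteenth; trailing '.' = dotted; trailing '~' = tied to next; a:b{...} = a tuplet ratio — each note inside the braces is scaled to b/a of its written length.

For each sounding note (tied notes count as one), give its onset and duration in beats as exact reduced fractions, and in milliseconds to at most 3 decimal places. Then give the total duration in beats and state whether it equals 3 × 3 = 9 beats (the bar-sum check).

1) 0.0ms=0b +141.287ms=3/7b
2) 141.287ms=3/7b +141.287ms=3/7b
3) 282.575ms=6/7b +141.287ms=3/7b
4) 423.862ms=9/7b +282.575ms=6/7b
5) 706.436ms=15/7b +141.287ms=3/7b
6) 847.724ms=18/7b +141.287ms=3/7b
7) 989.011ms=3b +494.505ms=3/2b
8) 1483.516ms=9/2b +247.253ms=3/4b
9) 1730.769ms=21/4b +247.253ms=3/4b
10) 1978.022ms=6b +247.253ms=3/4b
11) 2225.275ms=27/4b +247.253ms=3/4b
12) 2472.527ms=15/2b +494.505ms=3/2b
Σ=9b of 9 (182bpm 3/8) — PASS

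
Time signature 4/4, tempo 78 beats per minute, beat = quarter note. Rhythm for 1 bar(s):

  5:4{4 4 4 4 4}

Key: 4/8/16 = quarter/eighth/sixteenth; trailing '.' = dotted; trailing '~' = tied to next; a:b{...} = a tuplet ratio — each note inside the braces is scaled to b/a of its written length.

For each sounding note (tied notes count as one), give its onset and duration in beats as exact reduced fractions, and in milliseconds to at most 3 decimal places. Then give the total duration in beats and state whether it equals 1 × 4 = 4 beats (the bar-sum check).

1) 0.0ms=0b +615.385ms=4/5b
2) 615.385ms=4/5b +615.385ms=4/5b
3) 1230.769ms=8/5b +615.385ms=4/5b
4) 1846.154ms=12/5b +615.385ms=4/5b
5) 2461.538ms=16/5b +615.385ms=4/5b
Σ=4b of 4 (78bpm 4/4) — PASS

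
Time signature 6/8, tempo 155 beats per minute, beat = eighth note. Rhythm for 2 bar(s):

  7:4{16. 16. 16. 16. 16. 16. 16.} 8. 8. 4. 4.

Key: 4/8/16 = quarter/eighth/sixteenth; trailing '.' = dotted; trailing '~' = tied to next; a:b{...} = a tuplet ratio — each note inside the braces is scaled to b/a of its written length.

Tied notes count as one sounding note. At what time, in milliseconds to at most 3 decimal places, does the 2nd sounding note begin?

1. 0.0ms @ 0 + 165.899ms (3/7)
2. 165.899ms @ 3/7 + 165.899ms (3/7)
3. 331.797ms @ 6/7 + 165.899ms (3/7)
4. 497.696ms @ 9/7 + 165.899ms (3/7)
5. 663.594ms @ 12/7 + 165.899ms (3/7)
6. 829.493ms @ 15/7 + 165.899ms (3/7)
7. 995.392ms @ 18/7 + 165.899ms (3/7)
8. 1161.29ms @ 3 + 580.645ms (3/2)
9. 1741.935ms @ 9/2 + 580.645ms (3/2)
10. 2322.581ms @ 6 + 1161.29ms (3)
11. 3483.871ms @ 9 + 1161.29ms (3)

note 2 onset = 3/7b = 165.899ms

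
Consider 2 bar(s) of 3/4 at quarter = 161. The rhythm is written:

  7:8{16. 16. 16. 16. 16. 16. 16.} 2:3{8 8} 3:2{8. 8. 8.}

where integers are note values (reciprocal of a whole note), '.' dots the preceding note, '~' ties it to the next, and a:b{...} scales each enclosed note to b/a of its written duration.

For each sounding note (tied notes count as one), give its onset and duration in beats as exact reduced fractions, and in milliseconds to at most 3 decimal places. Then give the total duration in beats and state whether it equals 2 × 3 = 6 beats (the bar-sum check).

1) 0.0ms=0b +159.716ms=3/7b
2) 159.716ms=3/7b +159.716ms=3/7b
3) 319.432ms=6/7b +159.716ms=3/7b
4) 479.148ms=9/7b +159.716ms=3/7b
5) 638.864ms=12/7b +159.716ms=3/7b
6) 798.58ms=15/7b +159.716ms=3/7b
7) 958.296ms=18/7b +159.716ms=3/7b
8) 1118.012ms=3b +279.503ms=3/4b
9) 1397.516ms=15/4b +279.503ms=3/4b
10) 1677.019ms=9/2b +186.335ms=1/2b
11) 1863.354ms=5b +186.335ms=1/2b
12) 2049.689ms=11/2b +186.335ms=1/2b
Σ=6b of 6 (161bpm 3/4) — PASS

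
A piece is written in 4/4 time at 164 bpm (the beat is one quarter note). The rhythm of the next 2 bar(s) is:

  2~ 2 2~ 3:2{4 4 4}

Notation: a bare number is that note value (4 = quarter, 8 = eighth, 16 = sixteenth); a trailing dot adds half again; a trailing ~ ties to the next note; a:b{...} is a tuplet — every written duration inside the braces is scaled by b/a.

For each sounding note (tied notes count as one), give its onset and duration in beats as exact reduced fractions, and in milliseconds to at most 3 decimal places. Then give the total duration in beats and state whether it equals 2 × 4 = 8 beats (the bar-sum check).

1) 0.0ms=0b +1463.415ms=4b
2) 1463.415ms=4b +975.61ms=8/3b
3) 2439.024ms=20/3b +243.902ms=2/3b
4) 2682.927ms=22/3b +243.902ms=2/3b
Σ=8b of 8 (164bpm 4/4) — PASS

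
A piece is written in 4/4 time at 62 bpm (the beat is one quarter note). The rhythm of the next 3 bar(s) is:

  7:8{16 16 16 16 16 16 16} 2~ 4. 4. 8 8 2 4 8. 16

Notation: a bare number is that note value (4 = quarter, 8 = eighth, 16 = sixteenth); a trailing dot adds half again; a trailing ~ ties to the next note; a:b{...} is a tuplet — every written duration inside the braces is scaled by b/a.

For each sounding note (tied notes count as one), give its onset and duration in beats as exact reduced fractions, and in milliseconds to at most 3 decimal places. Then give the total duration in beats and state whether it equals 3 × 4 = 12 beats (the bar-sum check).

1) 0.0ms=0b +276.498ms=2/7b
2) 276.498ms=2/7b +276.498ms=2/7b
3) 552.995ms=4/7b +276.498ms=2/7b
4) 829.493ms=6/7b +276.498ms=2/7b
5) 1105.991ms=8/7b +276.498ms=2/7b
6) 1382.488ms=10/7b +276.498ms=2/7b
7) 1658.986ms=12/7b +276.498ms=2/7b
8) 1935.484ms=2b +3387.097ms=7/2b
9) 5322.581ms=11/2b +1451.613ms=3/2b
10) 6774.194ms=7b +483.871ms=1/2b
11) 7258.065ms=15/2b +483.871ms=1/2b
12) 7741.935ms=8b +1935.484ms=2b
13) 9677.419ms=10b +967.742ms=1b
14) 10645.161ms=11b +725.806ms=3/4b
15) 11370.968ms=47/4b +241.935ms=1/4b
Σ=12b of 12 (62bpm 4/4) — PASS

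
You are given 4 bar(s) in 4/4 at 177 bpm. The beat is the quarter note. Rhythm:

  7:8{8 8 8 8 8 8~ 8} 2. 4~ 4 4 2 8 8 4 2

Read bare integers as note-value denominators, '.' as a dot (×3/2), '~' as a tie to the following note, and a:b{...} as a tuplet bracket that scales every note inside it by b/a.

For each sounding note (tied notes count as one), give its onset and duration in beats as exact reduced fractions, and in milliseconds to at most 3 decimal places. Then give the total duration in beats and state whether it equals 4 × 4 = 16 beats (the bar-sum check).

1) 0.0ms=0b +193.705ms=4/7b
2) 193.705ms=4/7b +193.705ms=4/7b
3) 387.409ms=8/7b +193.705ms=4/7b
4) 581.114ms=12/7b +193.705ms=4/7b
5) 774.818ms=16/7b +193.705ms=4/7b
6) 968.523ms=20/7b +387.409ms=8/7b
7) 1355.932ms=4b +1016.949ms=3b
8) 2372.881ms=7b +677.966ms=2b
9) 3050.847ms=9b +338.983ms=1b
10) 3389.831ms=10b +677.966ms=2b
11) 4067.797ms=12b +169.492ms=1/2b
12) 4237.288ms=25/2b +169.492ms=1/2b
13) 4406.78ms=13b +338.983ms=1b
14) 4745.763ms=14b +677.966ms=2b
Σ=16b of 16 (177bpm 4/4) — PASS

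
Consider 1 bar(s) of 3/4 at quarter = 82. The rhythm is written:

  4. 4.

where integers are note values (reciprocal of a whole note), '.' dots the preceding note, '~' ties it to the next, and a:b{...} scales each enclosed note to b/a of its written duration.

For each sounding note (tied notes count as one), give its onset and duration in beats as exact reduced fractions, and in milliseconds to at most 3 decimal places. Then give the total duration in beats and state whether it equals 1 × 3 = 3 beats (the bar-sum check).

1) 0.0ms=0b +1097.561ms=3/2b
2) 1097.561ms=3/2b +1097.561ms=3/2b
Σ=3b of 3 (82bpm 3/4) — PASS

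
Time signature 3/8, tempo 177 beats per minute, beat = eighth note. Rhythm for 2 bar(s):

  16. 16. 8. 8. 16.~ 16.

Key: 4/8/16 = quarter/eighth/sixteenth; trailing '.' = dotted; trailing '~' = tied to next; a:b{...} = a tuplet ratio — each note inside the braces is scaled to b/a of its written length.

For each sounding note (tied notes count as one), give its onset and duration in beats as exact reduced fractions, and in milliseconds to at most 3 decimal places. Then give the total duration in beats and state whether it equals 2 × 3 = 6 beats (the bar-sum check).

1) 0.0ms=0b +254.237ms=3/4b
2) 254.237ms=3/4b +254.237ms=3/4b
3) 508.475ms=3/2b +508.475ms=3/2b
4) 1016.949ms=3b +508.475ms=3/2b
5) 1525.424ms=9/2b +508.475ms=3/2b
Σ=6b of 6 (177bpm 3/8) — PASS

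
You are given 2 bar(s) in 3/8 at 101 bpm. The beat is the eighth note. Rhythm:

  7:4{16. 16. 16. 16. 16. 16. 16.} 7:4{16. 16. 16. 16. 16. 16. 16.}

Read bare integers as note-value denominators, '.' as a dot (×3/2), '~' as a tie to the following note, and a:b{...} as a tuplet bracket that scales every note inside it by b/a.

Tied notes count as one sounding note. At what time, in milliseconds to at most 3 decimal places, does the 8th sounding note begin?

1. 0.0ms @ 0 + 254.597ms (3/7)
2. 254.597ms @ 3/7 + 254.597ms (3/7)
3. 509.194ms @ 6/7 + 254.597ms (3/7)
4. 763.791ms @ 9/7 + 254.597ms (3/7)
5. 1018.388ms @ 12/7 + 254.597ms (3/7)
6. 1272.984ms @ 15/7 + 254.597ms (3/7)
7. 1527.581ms @ 18/7 + 254.597ms (3/7)
8. 1782.178ms @ 3 + 254.597ms (3/7)
9. 2036.775ms @ 24/7 + 254.597ms (3/7)
10. 2291.372ms @ 27/7 + 254.597ms (3/7)
11. 2545.969ms @ 30/7 + 254.597ms (3/7)
12. 2800.566ms @ 33/7 + 254.597ms (3/7)
13. 3055.163ms @ 36/7 + 254.597ms (3/7)
14. 3309.76ms @ 39/7 + 254.597ms (3/7)

note 8 onset = 3b = 1782.178ms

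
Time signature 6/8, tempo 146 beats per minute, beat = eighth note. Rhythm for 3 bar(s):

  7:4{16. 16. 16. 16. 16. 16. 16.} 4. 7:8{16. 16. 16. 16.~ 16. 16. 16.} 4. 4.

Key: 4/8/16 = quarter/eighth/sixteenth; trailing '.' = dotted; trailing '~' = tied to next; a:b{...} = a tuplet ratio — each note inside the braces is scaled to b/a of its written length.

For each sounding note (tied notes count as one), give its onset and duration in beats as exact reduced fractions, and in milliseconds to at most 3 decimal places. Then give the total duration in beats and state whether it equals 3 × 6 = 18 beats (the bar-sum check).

1) 0.0ms=0b +176.125ms=3/7b
2) 176.125ms=3/7b +176.125ms=3/7b
3) 352.25ms=6/7b +176.125ms=3/7b
4) 528.376ms=9/7b +176.125ms=3/7b
5) 704.501ms=12/7b +176.125ms=3/7b
6) 880.626ms=15/7b +176.125ms=3/7b
7) 1056.751ms=18/7b +176.125ms=3/7b
8) 1232.877ms=3b +1232.877ms=3b
9) 2465.753ms=6b +352.25ms=6/7b
10) 2818.004ms=48/7b +352.25ms=6/7b
11) 3170.254ms=54/7b +352.25ms=6/7b
12) 3522.505ms=60/7b +704.501ms=12/7b
13) 4227.006ms=72/7b +352.25ms=6/7b
14) 4579.256ms=78/7b +352.25ms=6/7b
15) 4931.507ms=12b +1232.877ms=3b
16) 6164.384ms=15b +1232.877ms=3b
Σ=18b of 18 (146bpm 6/8) — PASS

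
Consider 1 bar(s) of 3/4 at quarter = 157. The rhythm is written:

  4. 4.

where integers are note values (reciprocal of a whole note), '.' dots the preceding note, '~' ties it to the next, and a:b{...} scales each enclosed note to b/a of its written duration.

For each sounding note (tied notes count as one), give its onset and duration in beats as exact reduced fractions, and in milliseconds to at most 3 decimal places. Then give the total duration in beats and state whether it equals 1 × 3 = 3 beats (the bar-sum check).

1) 0.0ms=0b +573.248ms=3/2b
2) 573.248ms=3/2b +573.248ms=3/2b
Σ=3b of 3 (157bpm 3/4) — PASS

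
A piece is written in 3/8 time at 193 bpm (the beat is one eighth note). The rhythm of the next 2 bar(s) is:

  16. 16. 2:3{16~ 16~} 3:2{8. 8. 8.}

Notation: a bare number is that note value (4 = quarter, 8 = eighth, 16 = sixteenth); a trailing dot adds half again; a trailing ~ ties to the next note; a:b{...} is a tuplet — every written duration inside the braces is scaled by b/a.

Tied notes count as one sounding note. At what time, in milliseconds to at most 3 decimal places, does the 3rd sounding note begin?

1. 0.0ms @ 0 + 233.161ms (3/4)
2. 233.161ms @ 3/4 + 233.161ms (3/4)
3. 466.321ms @ 3/2 + 777.202ms (5/2)
4. 1243.523ms @ 4 + 310.881ms (1)
5. 1554.404ms @ 5 + 310.881ms (1)

note 3 onset = 3/2b = 466.321ms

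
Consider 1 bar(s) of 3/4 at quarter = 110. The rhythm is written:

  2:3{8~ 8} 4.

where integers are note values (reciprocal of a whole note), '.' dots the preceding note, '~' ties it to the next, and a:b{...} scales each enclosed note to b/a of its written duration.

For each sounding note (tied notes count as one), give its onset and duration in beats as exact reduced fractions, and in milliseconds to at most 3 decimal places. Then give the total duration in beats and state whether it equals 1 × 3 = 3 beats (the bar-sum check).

1) 0.0ms=0b +818.182ms=3/2b
2) 818.182ms=3/2b +818.182ms=3/2b
Σ=3b of 3 (110bpm 3/4) — PASS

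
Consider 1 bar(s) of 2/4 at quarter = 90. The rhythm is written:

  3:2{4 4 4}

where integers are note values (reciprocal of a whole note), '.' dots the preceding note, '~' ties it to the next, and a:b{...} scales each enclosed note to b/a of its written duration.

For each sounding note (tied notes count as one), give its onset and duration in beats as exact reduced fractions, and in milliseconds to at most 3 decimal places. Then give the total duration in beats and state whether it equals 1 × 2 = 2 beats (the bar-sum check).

1) 0.0ms=0b +444.444ms=2/3b
2) 444.444ms=2/3b +444.444ms=2/3b
3) 888.889ms=4/3b +444.444ms=2/3b
Σ=2b of 2 (90bpm 2/4) — PASS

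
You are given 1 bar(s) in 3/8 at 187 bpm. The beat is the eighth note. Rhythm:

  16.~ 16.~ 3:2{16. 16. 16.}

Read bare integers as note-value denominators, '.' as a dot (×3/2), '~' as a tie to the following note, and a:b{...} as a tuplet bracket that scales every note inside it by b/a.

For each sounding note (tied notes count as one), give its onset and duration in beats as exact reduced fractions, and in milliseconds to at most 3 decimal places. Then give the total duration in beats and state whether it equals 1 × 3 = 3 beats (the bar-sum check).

1) 0.0ms=0b +641.711ms=2b
2) 641.711ms=2b +160.428ms=1/2b
3) 802.139ms=5/2b +160.428ms=1/2b
Σ=3b of 3 (187bpm 3/8) — PASS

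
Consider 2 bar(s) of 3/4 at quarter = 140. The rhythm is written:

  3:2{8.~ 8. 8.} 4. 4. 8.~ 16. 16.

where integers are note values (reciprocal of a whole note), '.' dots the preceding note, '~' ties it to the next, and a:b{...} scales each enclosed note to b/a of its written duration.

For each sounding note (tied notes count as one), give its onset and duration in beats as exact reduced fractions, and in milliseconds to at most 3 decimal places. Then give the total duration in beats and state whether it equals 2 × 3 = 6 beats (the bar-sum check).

1) 0.0ms=0b +428.571ms=1b
2) 428.571ms=1b +214.286ms=1/2b
3) 642.857ms=3/2b +642.857ms=3/2b
4) 1285.714ms=3b +642.857ms=3/2b
5) 1928.571ms=9/2b +482.143ms=9/8b
6) 2410.714ms=45/8b +160.714ms=3/8b
Σ=6b of 6 (140bpm 3/4) — PASS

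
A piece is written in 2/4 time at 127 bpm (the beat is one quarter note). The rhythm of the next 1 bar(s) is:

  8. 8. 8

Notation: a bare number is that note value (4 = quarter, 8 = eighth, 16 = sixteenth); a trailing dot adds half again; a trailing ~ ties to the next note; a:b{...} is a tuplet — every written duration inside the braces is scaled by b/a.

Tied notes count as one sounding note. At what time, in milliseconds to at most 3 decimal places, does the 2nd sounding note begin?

1. 0.0ms @ 0 + 354.331ms (3/4)
2. 354.331ms @ 3/4 + 354.331ms (3/4)
3. 708.661ms @ 3/2 + 236.22ms (1/2)

note 2 onset = 3/4b = 354.331ms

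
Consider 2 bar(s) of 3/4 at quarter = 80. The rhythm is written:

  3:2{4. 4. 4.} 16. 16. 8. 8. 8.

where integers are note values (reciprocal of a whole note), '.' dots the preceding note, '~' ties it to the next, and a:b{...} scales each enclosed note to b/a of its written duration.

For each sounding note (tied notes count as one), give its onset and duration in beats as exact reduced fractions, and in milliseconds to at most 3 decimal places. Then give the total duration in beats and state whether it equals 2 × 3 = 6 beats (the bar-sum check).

1) 0.0ms=0b +750.0ms=1b
2) 750.0ms=1b +750.0ms=1b
3) 1500.0ms=2b +750.0ms=1b
4) 2250.0ms=3b +281.25ms=3/8b
5) 2531.25ms=27/8b +281.25ms=3/8b
6) 2812.5ms=15/4b +562.5ms=3/4b
7) 3375.0ms=9/2b +562.5ms=3/4b
8) 3937.5ms=21/4b +562.5ms=3/4b
Σ=6b of 6 (80bpm 3/4) — PASS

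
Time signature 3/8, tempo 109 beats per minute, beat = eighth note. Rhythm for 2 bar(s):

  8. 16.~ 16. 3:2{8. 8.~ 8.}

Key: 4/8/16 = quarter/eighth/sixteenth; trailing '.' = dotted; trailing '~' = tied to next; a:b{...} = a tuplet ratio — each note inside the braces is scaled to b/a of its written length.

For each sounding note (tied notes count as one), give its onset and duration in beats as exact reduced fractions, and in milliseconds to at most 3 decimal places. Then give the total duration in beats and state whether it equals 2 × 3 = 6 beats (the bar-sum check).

1) 0.0ms=0b +825.688ms=3/2b
2) 825.688ms=3/2b +825.688ms=3/2b
3) 1651.376ms=3b +550.459ms=1b
4) 2201.835ms=4b +1100.917ms=2b
Σ=6b of 6 (109bpm 3/8) — PASS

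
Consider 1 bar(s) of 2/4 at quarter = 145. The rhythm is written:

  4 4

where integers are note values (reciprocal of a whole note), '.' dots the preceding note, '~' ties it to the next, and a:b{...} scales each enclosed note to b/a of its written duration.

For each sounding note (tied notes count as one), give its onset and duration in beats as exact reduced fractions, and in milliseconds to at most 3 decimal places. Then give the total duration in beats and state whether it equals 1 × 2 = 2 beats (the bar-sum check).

1) 0.0ms=0b +413.793ms=1b
2) 413.793ms=1b +413.793ms=1b
Σ=2b of 2 (145bpm 2/4) — PASS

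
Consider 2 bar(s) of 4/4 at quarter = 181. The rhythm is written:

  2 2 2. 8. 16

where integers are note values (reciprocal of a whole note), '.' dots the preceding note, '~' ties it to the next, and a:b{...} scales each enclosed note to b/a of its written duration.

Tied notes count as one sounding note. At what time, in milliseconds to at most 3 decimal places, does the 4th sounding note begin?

1. 0.0ms @ 0 + 662.983ms (2)
2. 662.983ms @ 2 + 662.983ms (2)
3. 1325.967ms @ 4 + 994.475ms (3)
4. 2320.442ms @ 7 + 248.619ms (3/4)
5. 2569.061ms @ 31/4 + 82.873ms (1/4)

note 4 onset = 7b = 2320.442ms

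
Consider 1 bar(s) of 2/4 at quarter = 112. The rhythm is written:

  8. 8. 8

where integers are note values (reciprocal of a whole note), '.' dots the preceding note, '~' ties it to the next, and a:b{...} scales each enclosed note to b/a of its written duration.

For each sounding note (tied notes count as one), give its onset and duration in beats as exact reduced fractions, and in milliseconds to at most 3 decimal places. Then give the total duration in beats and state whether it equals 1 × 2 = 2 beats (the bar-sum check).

1) 0.0ms=0b +401.786ms=3/4b
2) 401.786ms=3/4b +401.786ms=3/4b
3) 803.571ms=3/2b +267.857ms=1/2b
Σ=2b of 2 (112bpm 2/4) — PASS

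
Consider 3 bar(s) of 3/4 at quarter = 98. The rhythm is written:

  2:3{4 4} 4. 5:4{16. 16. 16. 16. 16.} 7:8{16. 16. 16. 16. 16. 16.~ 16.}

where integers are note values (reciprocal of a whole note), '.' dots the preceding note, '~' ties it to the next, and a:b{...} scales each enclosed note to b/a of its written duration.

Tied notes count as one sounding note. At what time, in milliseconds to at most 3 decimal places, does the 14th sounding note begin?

note 14 onset = 57/7b = 4985.423ms

1. 0.0ms @ 0 + 918.367ms (3/2)
2. 918.367ms @ 3/2 + 918.367ms (3/2)
3. 1836.735ms @ 3 + 918.367ms (3/2)
4. 2755.102ms @ 9/2 + 183.673ms (3/10)
5. 2938.776ms @ 24/5 + 183.673ms (3/10)
6. 3122.449ms @ 51/10 + 183.673ms (3/10)
7. 3306.122ms @ 27/5 + 183.673ms (3/10)
8. 3489.796ms @ 57/10 + 183.673ms (3/10)
9. 3673.469ms @ 6 + 262.391ms (3/7)
10. 3935.86ms @ 45/7 + 262.391ms (3/7)
11. 4198.251ms @ 48/7 + 262.391ms (3/7)
12. 4460.641ms @ 51/7 + 262.391ms (3/7)
13. 4723.032ms @ 54/7 + 262.391ms (3/7)
14. 4985.423ms @ 57/7 + 524.781ms (6/7)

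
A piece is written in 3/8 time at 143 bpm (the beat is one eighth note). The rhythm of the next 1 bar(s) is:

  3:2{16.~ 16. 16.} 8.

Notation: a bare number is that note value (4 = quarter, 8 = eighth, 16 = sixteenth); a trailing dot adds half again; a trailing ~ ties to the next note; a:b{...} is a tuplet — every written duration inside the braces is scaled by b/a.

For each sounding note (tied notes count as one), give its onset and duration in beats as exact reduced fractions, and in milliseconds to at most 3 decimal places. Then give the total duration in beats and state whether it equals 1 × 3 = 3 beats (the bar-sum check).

1) 0.0ms=0b +419.58ms=1b
2) 419.58ms=1b +209.79ms=1/2b
3) 629.371ms=3/2b +629.371ms=3/2b
Σ=3b of 3 (143bpm 3/8) — PASS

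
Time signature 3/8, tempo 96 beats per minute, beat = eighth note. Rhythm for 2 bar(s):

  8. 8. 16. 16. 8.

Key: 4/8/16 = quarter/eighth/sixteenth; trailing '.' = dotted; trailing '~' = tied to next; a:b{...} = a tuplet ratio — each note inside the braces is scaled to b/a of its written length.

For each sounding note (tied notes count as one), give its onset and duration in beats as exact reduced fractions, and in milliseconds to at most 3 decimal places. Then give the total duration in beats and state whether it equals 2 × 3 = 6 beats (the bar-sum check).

1) 0.0ms=0b +937.5ms=3/2b
2) 937.5ms=3/2b +937.5ms=3/2b
3) 1875.0ms=3b +468.75ms=3/4b
4) 2343.75ms=15/4b +468.75ms=3/4b
5) 2812.5ms=9/2b +937.5ms=3/2b
Σ=6b of 6 (96bpm 3/8) — PASS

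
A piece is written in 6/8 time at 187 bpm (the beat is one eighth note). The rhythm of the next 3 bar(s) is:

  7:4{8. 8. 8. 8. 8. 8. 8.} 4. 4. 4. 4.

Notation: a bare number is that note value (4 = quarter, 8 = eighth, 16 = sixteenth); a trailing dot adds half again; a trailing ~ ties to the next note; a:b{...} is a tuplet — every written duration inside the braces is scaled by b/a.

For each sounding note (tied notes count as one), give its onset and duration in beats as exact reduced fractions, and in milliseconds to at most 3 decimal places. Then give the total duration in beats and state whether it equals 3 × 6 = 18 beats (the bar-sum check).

1) 0.0ms=0b +275.019ms=6/7b
2) 275.019ms=6/7b +275.019ms=6/7b
3) 550.038ms=12/7b +275.019ms=6/7b
4) 825.057ms=18/7b +275.019ms=6/7b
5) 1100.076ms=24/7b +275.019ms=6/7b
6) 1375.095ms=30/7b +275.019ms=6/7b
7) 1650.115ms=36/7b +275.019ms=6/7b
8) 1925.134ms=6b +962.567ms=3b
9) 2887.701ms=9b +962.567ms=3b
10) 3850.267ms=12b +962.567ms=3b
11) 4812.834ms=15b +962.567ms=3b
Σ=18b of 18 (187bpm 6/8) — PASS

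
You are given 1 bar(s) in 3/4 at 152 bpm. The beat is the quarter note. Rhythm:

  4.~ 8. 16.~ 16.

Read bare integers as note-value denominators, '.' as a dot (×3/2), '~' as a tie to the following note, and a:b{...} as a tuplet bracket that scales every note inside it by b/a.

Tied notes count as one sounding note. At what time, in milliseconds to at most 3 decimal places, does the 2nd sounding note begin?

1. 0.0ms @ 0 + 888.158ms (9/4)
2. 888.158ms @ 9/4 + 296.053ms (3/4)

note 2 onset = 9/4b = 888.158ms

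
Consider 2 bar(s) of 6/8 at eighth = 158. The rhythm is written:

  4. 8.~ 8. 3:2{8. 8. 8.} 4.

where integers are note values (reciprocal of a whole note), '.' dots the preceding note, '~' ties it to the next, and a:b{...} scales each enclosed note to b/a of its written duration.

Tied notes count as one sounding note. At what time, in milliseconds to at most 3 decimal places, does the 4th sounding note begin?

note 4 onset = 7b = 2658.228ms

1. 0.0ms @ 0 + 1139.241ms (3)
2. 1139.241ms @ 3 + 1139.241ms (3)
3. 2278.481ms @ 6 + 379.747ms (1)
4. 2658.228ms @ 7 + 379.747ms (1)
5. 3037.975ms @ 8 + 379.747ms (1)
6. 3417.722ms @ 9 + 1139.241ms (3)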